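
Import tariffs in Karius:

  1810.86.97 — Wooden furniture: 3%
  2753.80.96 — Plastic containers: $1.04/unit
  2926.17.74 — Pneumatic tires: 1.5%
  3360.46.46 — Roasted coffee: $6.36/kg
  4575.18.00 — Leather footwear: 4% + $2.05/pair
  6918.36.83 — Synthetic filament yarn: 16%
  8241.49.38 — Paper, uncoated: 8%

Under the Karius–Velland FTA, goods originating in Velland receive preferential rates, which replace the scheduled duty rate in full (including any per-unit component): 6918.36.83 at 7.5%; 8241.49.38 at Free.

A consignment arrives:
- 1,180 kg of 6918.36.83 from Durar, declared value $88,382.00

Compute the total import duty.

Line 1 (6918.36.83, Durar, 1,180 kg, $88,382.00):
Base rate for 6918.36.83 is 16%.
6918.36.83 has an FTA preferential rate, but origin Durar is not Velland; base rate stands.
Duty = $88,382.00 × 16% = $14,141.12.

$14,141.12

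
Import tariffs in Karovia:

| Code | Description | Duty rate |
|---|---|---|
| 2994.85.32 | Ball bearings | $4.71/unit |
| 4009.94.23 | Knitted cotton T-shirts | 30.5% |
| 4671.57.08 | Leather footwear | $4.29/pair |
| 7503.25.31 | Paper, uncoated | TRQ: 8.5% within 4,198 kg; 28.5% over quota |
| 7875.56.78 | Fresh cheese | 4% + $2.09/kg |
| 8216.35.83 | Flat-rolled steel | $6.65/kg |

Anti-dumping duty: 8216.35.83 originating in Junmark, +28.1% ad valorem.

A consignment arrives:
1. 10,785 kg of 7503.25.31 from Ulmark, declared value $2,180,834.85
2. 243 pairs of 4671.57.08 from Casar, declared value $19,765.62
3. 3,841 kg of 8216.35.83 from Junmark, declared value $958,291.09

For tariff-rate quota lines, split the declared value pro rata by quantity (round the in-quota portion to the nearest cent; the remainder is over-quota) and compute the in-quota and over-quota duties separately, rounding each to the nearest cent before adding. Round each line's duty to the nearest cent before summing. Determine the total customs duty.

$747,627.33

Line 1 (7503.25.31, Ulmark, 10,785 kg, $2,180,834.85):
Code 7503.25.31 is under a tariff-rate quota (threshold 4,198 kg). In-quota: 4,198 kg at 8.5%; over-quota: 6,587 kg at 28.5%.
Pro-rata value split: in-quota = $2,180,834.85 × 4,198/10,785 = $848,877.58; over-quota = $2,180,834.85 − $848,877.58 = $1,331,957.27.
In-quota duty = $848,877.58 × 8.5% = $72,154.59. Over-quota duty = $1,331,957.27 × 28.5% = $379,607.82.
Line duty = $72,154.59 + $379,607.82 = $451,762.41.
Line 2 (4671.57.08, Casar, 243 pairs, $19,765.62):
Base rate for 4671.57.08 is $4.29/pair.
Duty = 243 × $4.29 = $1,042.47.
Line 3 (8216.35.83, Junmark, 3,841 kg, $958,291.09):
Base rate for 8216.35.83 is $6.65/kg.
Additional duty on 8216.35.83 from Junmark: +28.1% ad valorem. Applied ad valorem rate = 28.1%.
Duty = $958,291.09 × 28.1% + 3,841 × $6.65 = $294,822.45.
Total = $451,762.41 + $1,042.47 + $294,822.45 = $747,627.33.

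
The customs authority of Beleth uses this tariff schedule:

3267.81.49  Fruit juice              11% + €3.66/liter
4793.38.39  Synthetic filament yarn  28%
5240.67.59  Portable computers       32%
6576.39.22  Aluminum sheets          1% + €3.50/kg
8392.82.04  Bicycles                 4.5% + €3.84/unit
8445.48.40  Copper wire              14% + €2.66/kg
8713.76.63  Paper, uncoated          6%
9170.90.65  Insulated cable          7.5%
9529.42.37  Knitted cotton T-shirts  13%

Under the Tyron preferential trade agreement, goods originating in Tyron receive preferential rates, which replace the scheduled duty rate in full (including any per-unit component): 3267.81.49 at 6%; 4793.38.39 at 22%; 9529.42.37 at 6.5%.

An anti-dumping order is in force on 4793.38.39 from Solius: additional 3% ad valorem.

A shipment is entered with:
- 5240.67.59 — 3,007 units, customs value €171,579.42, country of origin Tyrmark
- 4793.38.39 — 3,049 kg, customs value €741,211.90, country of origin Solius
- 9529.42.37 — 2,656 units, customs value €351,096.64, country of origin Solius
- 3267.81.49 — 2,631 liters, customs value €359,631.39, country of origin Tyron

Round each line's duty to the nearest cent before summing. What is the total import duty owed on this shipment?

€351,901.54

Line 1 (5240.67.59, Tyrmark, 3,007 units, €171,579.42):
Base rate for 5240.67.59 is 32%.
Duty = €171,579.42 × 32% = €54,905.41.
Line 2 (4793.38.39, Solius, 3,049 kg, €741,211.90):
Base rate for 4793.38.39 is 28%.
4793.38.39 has an FTA preferential rate, but origin Solius is not Tyron; base rate stands.
Additional duty on 4793.38.39 from Solius: +3%. Applied ad valorem rate: 28% + 3% = 31%.
Duty = €741,211.90 × 31% = €229,775.69.
Line 3 (9529.42.37, Solius, 2,656 units, €351,096.64):
Base rate for 9529.42.37 is 13%.
9529.42.37 has an FTA preferential rate, but origin Solius is not Tyron; base rate stands.
Duty = €351,096.64 × 13% = €45,642.56.
Line 4 (3267.81.49, Tyron, 2,631 liters, €359,631.39):
Base rate for 3267.81.49 is 11% + €3.66/liter.
Origin Tyron qualifies under the Beleth–Tyron agreement and 3267.81.49 is covered: preferential rate 6% applies instead.
Duty = €359,631.39 × 6% = €21,577.88.
Total = €54,905.41 + €229,775.69 + €45,642.56 + €21,577.88 = €351,901.54.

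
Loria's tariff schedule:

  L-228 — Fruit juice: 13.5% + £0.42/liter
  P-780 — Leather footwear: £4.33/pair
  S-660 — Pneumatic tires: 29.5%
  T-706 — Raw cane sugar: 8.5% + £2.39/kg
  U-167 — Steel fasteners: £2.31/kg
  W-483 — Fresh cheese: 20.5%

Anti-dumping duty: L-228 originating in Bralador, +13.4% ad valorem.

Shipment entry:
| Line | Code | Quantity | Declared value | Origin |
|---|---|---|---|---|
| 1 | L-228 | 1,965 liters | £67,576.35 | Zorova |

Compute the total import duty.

Line 1 (L-228, Zorova, 1,965 liters, £67,576.35):
Base rate for L-228 is 13.5% + £0.42/liter.
The additional-duty order on L-228 targets Bralador, not Zorova; it does not apply.
Duty = £67,576.35 × 13.5% + 1,965 × £0.42 = £9,948.11.

£9,948.11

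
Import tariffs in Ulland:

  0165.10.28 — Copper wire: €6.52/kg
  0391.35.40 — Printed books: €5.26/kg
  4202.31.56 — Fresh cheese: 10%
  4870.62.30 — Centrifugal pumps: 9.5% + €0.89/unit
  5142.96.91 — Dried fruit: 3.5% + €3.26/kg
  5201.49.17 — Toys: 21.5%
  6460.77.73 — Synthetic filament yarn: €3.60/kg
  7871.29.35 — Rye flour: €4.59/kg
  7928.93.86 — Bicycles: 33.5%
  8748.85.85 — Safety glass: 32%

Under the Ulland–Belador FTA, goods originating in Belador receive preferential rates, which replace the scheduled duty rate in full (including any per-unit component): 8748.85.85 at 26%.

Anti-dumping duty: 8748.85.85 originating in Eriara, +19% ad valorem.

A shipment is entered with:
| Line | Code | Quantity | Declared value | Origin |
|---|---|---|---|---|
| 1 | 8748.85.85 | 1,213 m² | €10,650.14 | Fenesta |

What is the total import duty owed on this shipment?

€3,408.04

Line 1 (8748.85.85, Fenesta, 1,213 m², €10,650.14):
Base rate for 8748.85.85 is 32%.
8748.85.85 has an FTA preferential rate, but origin Fenesta is not Belador; base rate stands.
The additional-duty order on 8748.85.85 targets Eriara, not Fenesta; it does not apply.
Duty = €10,650.14 × 32% = €3,408.04.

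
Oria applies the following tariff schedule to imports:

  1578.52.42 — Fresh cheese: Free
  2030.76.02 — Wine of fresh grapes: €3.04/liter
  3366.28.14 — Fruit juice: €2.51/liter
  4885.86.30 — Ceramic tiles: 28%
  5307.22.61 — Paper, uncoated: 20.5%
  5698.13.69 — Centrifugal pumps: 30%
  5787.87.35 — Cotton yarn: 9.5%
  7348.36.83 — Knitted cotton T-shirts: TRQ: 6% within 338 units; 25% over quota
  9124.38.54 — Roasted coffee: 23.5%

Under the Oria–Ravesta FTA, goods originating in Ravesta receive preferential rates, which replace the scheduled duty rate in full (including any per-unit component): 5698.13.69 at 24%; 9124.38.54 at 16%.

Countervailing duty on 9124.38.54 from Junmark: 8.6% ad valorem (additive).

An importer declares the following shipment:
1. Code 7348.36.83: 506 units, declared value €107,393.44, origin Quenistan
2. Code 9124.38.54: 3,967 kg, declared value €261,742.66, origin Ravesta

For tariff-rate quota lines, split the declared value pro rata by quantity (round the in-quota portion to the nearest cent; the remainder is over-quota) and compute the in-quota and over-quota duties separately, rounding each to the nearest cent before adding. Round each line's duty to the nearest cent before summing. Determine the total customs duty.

€55,097.14

Line 1 (7348.36.83, Quenistan, 506 units, €107,393.44):
Code 7348.36.83 is under a tariff-rate quota (threshold 338 units). In-quota: 338 units at 6%; over-quota: 168 units at 25%.
Pro-rata value split: in-quota = €107,393.44 × 338/506 = €71,737.12; over-quota = €107,393.44 − €71,737.12 = €35,656.32.
In-quota duty = €71,737.12 × 6% = €4,304.23. Over-quota duty = €35,656.32 × 25% = €8,914.08.
Line duty = €4,304.23 + €8,914.08 = €13,218.31.
Line 2 (9124.38.54, Ravesta, 3,967 kg, €261,742.66):
Base rate for 9124.38.54 is 23.5%.
Origin Ravesta qualifies under the Oria–Ravesta agreement and 9124.38.54 is covered: preferential rate 16% applies instead.
The additional-duty order on 9124.38.54 targets Junmark, not Ravesta; it does not apply.
Duty = €261,742.66 × 16% = €41,878.83.
Total = €13,218.31 + €41,878.83 = €55,097.14.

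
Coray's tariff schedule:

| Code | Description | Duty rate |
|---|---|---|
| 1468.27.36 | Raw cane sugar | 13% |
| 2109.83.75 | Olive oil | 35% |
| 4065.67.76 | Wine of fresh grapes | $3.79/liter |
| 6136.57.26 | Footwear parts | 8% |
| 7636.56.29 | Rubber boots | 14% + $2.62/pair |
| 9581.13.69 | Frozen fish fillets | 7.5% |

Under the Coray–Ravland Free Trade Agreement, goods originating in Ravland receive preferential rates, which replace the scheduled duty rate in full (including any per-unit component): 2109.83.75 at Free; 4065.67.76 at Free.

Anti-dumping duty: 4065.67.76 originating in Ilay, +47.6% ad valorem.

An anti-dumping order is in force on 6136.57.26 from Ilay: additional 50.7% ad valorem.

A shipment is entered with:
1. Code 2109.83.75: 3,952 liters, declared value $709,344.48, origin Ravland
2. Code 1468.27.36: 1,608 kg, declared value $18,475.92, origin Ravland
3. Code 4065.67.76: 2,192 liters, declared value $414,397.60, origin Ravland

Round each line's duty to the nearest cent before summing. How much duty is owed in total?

$2,401.87

Line 1 (2109.83.75, Ravland, 3,952 liters, $709,344.48):
Base rate for 2109.83.75 is 35%.
Origin Ravland qualifies under the Coray–Ravland agreement and 2109.83.75 is covered: preferential rate Free applies instead.
Duty = $709,344.48 × 0% = $0.00.
Line 2 (1468.27.36, Ravland, 1,608 kg, $18,475.92):
Base rate for 1468.27.36 is 13%.
Origin Ravland is the FTA partner but 1468.27.36 is not on the preference list; base rate stands.
Duty = $18,475.92 × 13% = $2,401.87.
Line 3 (4065.67.76, Ravland, 2,192 liters, $414,397.60):
Base rate for 4065.67.76 is $3.79/liter.
Origin Ravland qualifies under the Coray–Ravland agreement and 4065.67.76 is covered: preferential rate Free applies instead.
The additional-duty order on 4065.67.76 targets Ilay, not Ravland; it does not apply.
Duty = $414,397.60 × 0% = $0.00.
Total = $0.00 + $2,401.87 + $0.00 = $2,401.87.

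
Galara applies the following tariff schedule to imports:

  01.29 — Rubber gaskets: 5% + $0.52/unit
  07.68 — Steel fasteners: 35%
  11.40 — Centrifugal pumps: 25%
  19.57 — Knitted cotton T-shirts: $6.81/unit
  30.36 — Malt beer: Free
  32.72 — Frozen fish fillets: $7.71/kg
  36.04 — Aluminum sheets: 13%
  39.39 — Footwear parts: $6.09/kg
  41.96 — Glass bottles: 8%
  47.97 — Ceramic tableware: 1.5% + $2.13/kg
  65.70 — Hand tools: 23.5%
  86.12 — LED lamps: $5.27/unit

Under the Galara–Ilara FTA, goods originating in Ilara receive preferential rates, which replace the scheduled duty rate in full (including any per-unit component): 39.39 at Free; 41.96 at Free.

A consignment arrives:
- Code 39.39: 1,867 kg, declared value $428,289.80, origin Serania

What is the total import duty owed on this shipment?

Line 1 (39.39, Serania, 1,867 kg, $428,289.80):
Base rate for 39.39 is $6.09/kg.
39.39 has an FTA preferential rate, but origin Serania is not Ilara; base rate stands.
Duty = 1,867 × $6.09 = $11,370.03.

$11,370.03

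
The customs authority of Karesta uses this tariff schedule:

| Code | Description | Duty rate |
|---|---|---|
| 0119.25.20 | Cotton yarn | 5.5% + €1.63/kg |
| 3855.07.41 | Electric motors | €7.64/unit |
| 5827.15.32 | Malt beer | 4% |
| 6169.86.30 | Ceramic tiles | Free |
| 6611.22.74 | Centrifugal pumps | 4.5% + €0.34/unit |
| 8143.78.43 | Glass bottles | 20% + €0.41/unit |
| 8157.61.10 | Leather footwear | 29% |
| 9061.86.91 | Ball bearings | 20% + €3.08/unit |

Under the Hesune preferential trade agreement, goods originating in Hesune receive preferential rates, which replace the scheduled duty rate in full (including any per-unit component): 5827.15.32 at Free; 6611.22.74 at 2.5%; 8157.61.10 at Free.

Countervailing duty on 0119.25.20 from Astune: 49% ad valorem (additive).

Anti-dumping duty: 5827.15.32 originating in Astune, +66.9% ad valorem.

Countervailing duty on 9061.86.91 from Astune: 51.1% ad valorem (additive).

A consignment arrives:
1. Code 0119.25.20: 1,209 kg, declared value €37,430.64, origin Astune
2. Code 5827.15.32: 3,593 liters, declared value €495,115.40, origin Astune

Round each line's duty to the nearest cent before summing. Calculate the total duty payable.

Line 1 (0119.25.20, Astune, 1,209 kg, €37,430.64):
Base rate for 0119.25.20 is 5.5% + €1.63/kg.
Additional duty on 0119.25.20 from Astune: +49%. Applied ad valorem rate: 5.5% + 49% = 54.5%.
Duty = €37,430.64 × 54.5% + 1,209 × €1.63 = €22,370.37.
Line 2 (5827.15.32, Astune, 3,593 liters, €495,115.40):
Base rate for 5827.15.32 is 4%.
5827.15.32 has an FTA preferential rate, but origin Astune is not Hesune; base rate stands.
Additional duty on 5827.15.32 from Astune: +66.9%. Applied ad valorem rate: 4% + 66.9% = 70.9%.
Duty = €495,115.40 × 70.9% = €351,036.82.
Total = €22,370.37 + €351,036.82 = €373,407.19.

€373,407.19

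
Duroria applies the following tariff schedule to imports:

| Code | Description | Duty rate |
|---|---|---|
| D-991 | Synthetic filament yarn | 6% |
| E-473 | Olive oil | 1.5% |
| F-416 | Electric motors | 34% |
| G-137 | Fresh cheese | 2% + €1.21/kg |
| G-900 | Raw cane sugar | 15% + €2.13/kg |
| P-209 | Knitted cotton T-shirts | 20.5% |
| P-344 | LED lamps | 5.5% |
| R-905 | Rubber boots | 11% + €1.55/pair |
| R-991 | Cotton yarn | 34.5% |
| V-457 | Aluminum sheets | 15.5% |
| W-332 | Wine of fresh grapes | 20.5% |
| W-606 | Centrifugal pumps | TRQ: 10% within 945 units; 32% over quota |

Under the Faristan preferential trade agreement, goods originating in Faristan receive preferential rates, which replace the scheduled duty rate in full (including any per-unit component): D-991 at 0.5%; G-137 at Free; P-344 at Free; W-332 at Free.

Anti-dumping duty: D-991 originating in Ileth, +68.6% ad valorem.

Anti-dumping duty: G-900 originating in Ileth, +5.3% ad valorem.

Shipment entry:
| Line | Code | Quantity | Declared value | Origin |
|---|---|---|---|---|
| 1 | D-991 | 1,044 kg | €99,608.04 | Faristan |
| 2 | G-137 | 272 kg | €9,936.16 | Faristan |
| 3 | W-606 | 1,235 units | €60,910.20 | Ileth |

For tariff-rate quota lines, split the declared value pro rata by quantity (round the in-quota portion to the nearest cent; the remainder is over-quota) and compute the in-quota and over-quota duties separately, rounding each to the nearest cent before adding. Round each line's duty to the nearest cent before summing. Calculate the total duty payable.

€9,735.68

Line 1 (D-991, Faristan, 1,044 kg, €99,608.04):
Base rate for D-991 is 6%.
Origin Faristan qualifies under the Duroria–Faristan agreement and D-991 is covered: preferential rate 0.5% applies instead.
The additional-duty order on D-991 targets Ileth, not Faristan; it does not apply.
Duty = €99,608.04 × 0.5% = €498.04.
Line 2 (G-137, Faristan, 272 kg, €9,936.16):
Base rate for G-137 is 2% + €1.21/kg.
Origin Faristan qualifies under the Duroria–Faristan agreement and G-137 is covered: preferential rate Free applies instead.
Duty = €9,936.16 × 0% = €0.00.
Line 3 (W-606, Ileth, 1,235 units, €60,910.20):
Code W-606 is under a tariff-rate quota (threshold 945 units). In-quota: 945 units at 10%; over-quota: 290 units at 32%.
Pro-rata value split: in-quota = €60,910.20 × 945/1,235 = €46,607.40; over-quota = €60,910.20 − €46,607.40 = €14,302.80.
In-quota duty = €46,607.40 × 10% = €4,660.74. Over-quota duty = €14,302.80 × 32% = €4,576.90.
Line duty = €4,660.74 + €4,576.90 = €9,237.64.
Total = €498.04 + €0.00 + €9,237.64 = €9,735.68.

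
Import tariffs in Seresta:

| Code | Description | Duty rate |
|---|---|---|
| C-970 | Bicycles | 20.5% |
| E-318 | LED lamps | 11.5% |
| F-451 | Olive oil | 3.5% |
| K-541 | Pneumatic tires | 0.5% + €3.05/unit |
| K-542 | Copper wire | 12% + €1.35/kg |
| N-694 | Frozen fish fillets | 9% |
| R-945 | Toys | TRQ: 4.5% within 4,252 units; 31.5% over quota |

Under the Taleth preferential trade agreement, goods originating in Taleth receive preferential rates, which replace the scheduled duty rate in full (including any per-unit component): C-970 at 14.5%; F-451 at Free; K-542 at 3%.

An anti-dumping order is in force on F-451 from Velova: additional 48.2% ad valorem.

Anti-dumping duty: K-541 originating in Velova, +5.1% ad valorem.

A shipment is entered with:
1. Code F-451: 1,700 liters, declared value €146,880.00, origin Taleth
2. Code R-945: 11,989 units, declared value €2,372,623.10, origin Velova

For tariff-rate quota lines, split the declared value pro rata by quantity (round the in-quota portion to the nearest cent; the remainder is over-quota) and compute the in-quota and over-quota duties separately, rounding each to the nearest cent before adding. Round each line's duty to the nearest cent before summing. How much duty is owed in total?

€520,179.16

Line 1 (F-451, Taleth, 1,700 liters, €146,880.00):
Base rate for F-451 is 3.5%.
Origin Taleth qualifies under the Seresta–Taleth agreement and F-451 is covered: preferential rate Free applies instead.
The additional-duty order on F-451 targets Velova, not Taleth; it does not apply.
Duty = €146,880.00 × 0% = €0.00.
Line 2 (R-945, Velova, 11,989 units, €2,372,623.10):
Code R-945 is under a tariff-rate quota (threshold 4,252 units). In-quota: 4,252 units at 4.5%; over-quota: 7,737 units at 31.5%.
Pro-rata value split: in-quota = €2,372,623.10 × 4,252/11,989 = €841,470.80; over-quota = €2,372,623.10 − €841,470.80 = €1,531,152.30.
In-quota duty = €841,470.80 × 4.5% = €37,866.19. Over-quota duty = €1,531,152.30 × 31.5% = €482,312.97.
Line duty = €37,866.19 + €482,312.97 = €520,179.16.
Total = €0.00 + €520,179.16 = €520,179.16.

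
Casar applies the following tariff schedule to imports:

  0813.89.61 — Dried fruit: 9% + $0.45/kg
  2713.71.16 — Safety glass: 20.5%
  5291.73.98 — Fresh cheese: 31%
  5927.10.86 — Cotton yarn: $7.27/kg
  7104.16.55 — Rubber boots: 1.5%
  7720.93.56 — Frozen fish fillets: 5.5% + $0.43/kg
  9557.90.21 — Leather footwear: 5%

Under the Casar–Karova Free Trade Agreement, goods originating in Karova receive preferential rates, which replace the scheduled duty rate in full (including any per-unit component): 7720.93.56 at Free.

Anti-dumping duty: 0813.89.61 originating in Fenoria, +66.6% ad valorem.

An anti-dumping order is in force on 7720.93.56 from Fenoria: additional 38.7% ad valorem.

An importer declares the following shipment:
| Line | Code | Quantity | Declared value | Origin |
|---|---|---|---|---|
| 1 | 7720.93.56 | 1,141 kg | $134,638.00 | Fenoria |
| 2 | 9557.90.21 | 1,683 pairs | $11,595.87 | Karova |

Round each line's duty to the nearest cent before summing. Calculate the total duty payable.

Line 1 (7720.93.56, Fenoria, 1,141 kg, $134,638.00):
Base rate for 7720.93.56 is 5.5% + $0.43/kg.
7720.93.56 has an FTA preferential rate, but origin Fenoria is not Karova; base rate stands.
Additional duty on 7720.93.56 from Fenoria: +38.7%. Applied ad valorem rate: 5.5% + 38.7% = 44.2%.
Duty = $134,638.00 × 44.2% + 1,141 × $0.43 = $60,000.63.
Line 2 (9557.90.21, Karova, 1,683 pairs, $11,595.87):
Base rate for 9557.90.21 is 5%.
Origin Karova is the FTA partner but 9557.90.21 is not on the preference list; base rate stands.
Duty = $11,595.87 × 5% = $579.79.
Total = $60,000.63 + $579.79 = $60,580.42.

$60,580.42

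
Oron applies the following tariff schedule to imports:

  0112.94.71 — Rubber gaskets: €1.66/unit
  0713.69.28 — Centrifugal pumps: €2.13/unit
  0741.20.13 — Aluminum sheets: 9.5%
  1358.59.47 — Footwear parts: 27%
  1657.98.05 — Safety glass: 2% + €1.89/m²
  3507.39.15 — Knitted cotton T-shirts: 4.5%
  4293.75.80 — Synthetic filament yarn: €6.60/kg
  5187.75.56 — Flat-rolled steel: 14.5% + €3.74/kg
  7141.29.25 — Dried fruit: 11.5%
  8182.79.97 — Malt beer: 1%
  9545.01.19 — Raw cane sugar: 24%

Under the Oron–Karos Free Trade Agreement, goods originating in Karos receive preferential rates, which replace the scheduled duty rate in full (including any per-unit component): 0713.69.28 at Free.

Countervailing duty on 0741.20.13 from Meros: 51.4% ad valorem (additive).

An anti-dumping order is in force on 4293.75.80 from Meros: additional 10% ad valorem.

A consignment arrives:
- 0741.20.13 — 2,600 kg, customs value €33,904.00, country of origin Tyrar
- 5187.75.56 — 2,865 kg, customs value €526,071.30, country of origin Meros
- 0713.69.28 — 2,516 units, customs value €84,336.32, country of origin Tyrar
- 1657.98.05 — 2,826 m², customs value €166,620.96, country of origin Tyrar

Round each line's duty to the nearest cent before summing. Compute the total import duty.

Line 1 (0741.20.13, Tyrar, 2,600 kg, €33,904.00):
Base rate for 0741.20.13 is 9.5%.
The additional-duty order on 0741.20.13 targets Meros, not Tyrar; it does not apply.
Duty = €33,904.00 × 9.5% = €3,220.88.
Line 2 (5187.75.56, Meros, 2,865 kg, €526,071.30):
Base rate for 5187.75.56 is 14.5% + €3.74/kg.
Duty = €526,071.30 × 14.5% + 2,865 × €3.74 = €86,995.44.
Line 3 (0713.69.28, Tyrar, 2,516 units, €84,336.32):
Base rate for 0713.69.28 is €2.13/unit.
0713.69.28 has an FTA preferential rate, but origin Tyrar is not Karos; base rate stands.
Duty = 2,516 × €2.13 = €5,359.08.
Line 4 (1657.98.05, Tyrar, 2,826 m², €166,620.96):
Base rate for 1657.98.05 is 2% + €1.89/m².
Duty = €166,620.96 × 2% + 2,826 × €1.89 = €8,673.56.
Total = €3,220.88 + €86,995.44 + €5,359.08 + €8,673.56 = €104,248.96.

€104,248.96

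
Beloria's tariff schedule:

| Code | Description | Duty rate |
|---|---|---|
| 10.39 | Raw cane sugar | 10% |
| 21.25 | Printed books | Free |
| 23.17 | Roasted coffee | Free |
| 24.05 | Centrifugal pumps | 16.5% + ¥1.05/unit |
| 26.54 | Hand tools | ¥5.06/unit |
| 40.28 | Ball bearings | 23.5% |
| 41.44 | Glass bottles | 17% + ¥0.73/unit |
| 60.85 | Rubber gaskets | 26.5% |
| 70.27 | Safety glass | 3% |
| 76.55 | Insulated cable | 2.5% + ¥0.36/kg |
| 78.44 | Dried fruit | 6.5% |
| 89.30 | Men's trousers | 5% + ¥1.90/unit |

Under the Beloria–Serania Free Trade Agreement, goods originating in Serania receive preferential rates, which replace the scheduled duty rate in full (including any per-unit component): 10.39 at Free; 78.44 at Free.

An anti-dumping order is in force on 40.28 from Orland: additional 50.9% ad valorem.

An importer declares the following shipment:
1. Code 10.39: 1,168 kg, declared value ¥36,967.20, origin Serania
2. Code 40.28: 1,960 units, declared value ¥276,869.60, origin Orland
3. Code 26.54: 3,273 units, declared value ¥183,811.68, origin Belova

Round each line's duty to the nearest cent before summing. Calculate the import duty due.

¥222,552.36

Line 1 (10.39, Serania, 1,168 kg, ¥36,967.20):
Base rate for 10.39 is 10%.
Origin Serania qualifies under the Beloria–Serania agreement and 10.39 is covered: preferential rate Free applies instead.
Duty = ¥36,967.20 × 0% = ¥0.00.
Line 2 (40.28, Orland, 1,960 units, ¥276,869.60):
Base rate for 40.28 is 23.5%.
Additional duty on 40.28 from Orland: +50.9%. Applied ad valorem rate: 23.5% + 50.9% = 74.4%.
Duty = ¥276,869.60 × 74.4% = ¥205,990.98.
Line 3 (26.54, Belova, 3,273 units, ¥183,811.68):
Base rate for 26.54 is ¥5.06/unit.
Duty = 3,273 × ¥5.06 = ¥16,561.38.
Total = ¥0.00 + ¥205,990.98 + ¥16,561.38 = ¥222,552.36.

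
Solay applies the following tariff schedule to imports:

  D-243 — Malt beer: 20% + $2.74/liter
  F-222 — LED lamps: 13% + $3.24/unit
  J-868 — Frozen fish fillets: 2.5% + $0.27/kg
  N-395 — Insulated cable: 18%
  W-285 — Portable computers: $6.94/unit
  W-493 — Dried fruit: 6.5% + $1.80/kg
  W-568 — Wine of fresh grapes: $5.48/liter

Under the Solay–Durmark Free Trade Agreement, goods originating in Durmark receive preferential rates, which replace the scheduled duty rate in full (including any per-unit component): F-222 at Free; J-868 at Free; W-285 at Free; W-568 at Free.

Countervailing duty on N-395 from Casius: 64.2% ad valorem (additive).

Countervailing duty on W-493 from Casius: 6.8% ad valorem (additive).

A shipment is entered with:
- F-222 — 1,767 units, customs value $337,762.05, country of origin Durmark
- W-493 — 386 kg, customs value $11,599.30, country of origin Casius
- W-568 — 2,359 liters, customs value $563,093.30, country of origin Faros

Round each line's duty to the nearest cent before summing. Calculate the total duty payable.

Line 1 (F-222, Durmark, 1,767 units, $337,762.05):
Base rate for F-222 is 13% + $3.24/unit.
Origin Durmark qualifies under the Solay–Durmark agreement and F-222 is covered: preferential rate Free applies instead.
Duty = $337,762.05 × 0% = $0.00.
Line 2 (W-493, Casius, 386 kg, $11,599.30):
Base rate for W-493 is 6.5% + $1.80/kg.
Additional duty on W-493 from Casius: +6.8%. Applied ad valorem rate: 6.5% + 6.8% = 13.3%.
Duty = $11,599.30 × 13.3% + 386 × $1.80 = $2,237.51.
Line 3 (W-568, Faros, 2,359 liters, $563,093.30):
Base rate for W-568 is $5.48/liter.
W-568 has an FTA preferential rate, but origin Faros is not Durmark; base rate stands.
Duty = 2,359 × $5.48 = $12,927.32.
Total = $0.00 + $2,237.51 + $12,927.32 = $15,164.83.

$15,164.83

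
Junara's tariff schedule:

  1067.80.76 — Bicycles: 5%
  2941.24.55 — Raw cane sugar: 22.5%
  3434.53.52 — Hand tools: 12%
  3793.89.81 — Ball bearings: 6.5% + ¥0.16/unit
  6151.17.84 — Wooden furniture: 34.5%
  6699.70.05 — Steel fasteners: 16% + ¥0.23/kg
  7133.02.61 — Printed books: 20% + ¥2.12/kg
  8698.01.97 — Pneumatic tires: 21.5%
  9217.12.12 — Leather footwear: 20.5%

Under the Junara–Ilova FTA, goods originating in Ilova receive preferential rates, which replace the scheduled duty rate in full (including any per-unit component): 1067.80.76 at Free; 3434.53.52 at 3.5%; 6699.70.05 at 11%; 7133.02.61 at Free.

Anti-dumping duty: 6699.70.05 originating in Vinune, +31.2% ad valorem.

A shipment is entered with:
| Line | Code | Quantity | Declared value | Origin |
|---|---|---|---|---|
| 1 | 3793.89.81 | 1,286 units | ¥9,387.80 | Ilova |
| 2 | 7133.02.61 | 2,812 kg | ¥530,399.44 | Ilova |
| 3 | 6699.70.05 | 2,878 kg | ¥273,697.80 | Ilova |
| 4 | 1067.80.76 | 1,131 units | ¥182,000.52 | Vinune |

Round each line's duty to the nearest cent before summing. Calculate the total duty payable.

Line 1 (3793.89.81, Ilova, 1,286 units, ¥9,387.80):
Base rate for 3793.89.81 is 6.5% + ¥0.16/unit.
Origin Ilova is the FTA partner but 3793.89.81 is not on the preference list; base rate stands.
Duty = ¥9,387.80 × 6.5% + 1,286 × ¥0.16 = ¥815.97.
Line 2 (7133.02.61, Ilova, 2,812 kg, ¥530,399.44):
Base rate for 7133.02.61 is 20% + ¥2.12/kg.
Origin Ilova qualifies under the Junara–Ilova agreement and 7133.02.61 is covered: preferential rate Free applies instead.
Duty = ¥530,399.44 × 0% = ¥0.00.
Line 3 (6699.70.05, Ilova, 2,878 kg, ¥273,697.80):
Base rate for 6699.70.05 is 16% + ¥0.23/kg.
Origin Ilova qualifies under the Junara–Ilova agreement and 6699.70.05 is covered: preferential rate 11% applies instead.
The additional-duty order on 6699.70.05 targets Vinune, not Ilova; it does not apply.
Duty = ¥273,697.80 × 11% = ¥30,106.76.
Line 4 (1067.80.76, Vinune, 1,131 units, ¥182,000.52):
Base rate for 1067.80.76 is 5%.
1067.80.76 has an FTA preferential rate, but origin Vinune is not Ilova; base rate stands.
Duty = ¥182,000.52 × 5% = ¥9,100.03.
Total = ¥815.97 + ¥0.00 + ¥30,106.76 + ¥9,100.03 = ¥40,022.76.

¥40,022.76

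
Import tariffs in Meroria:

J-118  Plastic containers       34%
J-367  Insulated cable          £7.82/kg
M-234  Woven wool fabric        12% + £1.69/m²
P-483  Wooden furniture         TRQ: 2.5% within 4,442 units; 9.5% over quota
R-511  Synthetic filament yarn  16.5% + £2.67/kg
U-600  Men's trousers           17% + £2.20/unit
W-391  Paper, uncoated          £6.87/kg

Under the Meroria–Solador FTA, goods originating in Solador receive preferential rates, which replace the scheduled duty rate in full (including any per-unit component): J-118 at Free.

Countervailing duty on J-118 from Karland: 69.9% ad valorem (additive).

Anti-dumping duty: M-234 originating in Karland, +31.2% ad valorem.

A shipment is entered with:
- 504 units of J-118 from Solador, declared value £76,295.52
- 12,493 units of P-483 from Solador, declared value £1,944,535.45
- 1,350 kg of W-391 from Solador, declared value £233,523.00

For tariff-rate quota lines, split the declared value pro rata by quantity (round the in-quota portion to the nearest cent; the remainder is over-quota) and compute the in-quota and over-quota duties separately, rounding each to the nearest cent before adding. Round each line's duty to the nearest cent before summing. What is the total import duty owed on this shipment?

£145,607.55

Line 1 (J-118, Solador, 504 units, £76,295.52):
Base rate for J-118 is 34%.
Origin Solador qualifies under the Meroria–Solador agreement and J-118 is covered: preferential rate Free applies instead.
The additional-duty order on J-118 targets Karland, not Solador; it does not apply.
Duty = £76,295.52 × 0% = £0.00.
Line 2 (P-483, Solador, 12,493 units, £1,944,535.45):
Code P-483 is under a tariff-rate quota (threshold 4,442 units). In-quota: 4,442 units at 2.5%; over-quota: 8,051 units at 9.5%.
Pro-rata value split: in-quota = £1,944,535.45 × 4,442/12,493 = £691,397.30; over-quota = £1,944,535.45 − £691,397.30 = £1,253,138.15.
In-quota duty = £691,397.30 × 2.5% = £17,284.93. Over-quota duty = £1,253,138.15 × 9.5% = £119,048.12.
Line duty = £17,284.93 + £119,048.12 = £136,333.05.
Line 3 (W-391, Solador, 1,350 kg, £233,523.00):
Base rate for W-391 is £6.87/kg.
Origin Solador is the FTA partner but W-391 is not on the preference list; base rate stands.
Duty = 1,350 × £6.87 = £9,274.50.
Total = £0.00 + £136,333.05 + £9,274.50 = £145,607.55.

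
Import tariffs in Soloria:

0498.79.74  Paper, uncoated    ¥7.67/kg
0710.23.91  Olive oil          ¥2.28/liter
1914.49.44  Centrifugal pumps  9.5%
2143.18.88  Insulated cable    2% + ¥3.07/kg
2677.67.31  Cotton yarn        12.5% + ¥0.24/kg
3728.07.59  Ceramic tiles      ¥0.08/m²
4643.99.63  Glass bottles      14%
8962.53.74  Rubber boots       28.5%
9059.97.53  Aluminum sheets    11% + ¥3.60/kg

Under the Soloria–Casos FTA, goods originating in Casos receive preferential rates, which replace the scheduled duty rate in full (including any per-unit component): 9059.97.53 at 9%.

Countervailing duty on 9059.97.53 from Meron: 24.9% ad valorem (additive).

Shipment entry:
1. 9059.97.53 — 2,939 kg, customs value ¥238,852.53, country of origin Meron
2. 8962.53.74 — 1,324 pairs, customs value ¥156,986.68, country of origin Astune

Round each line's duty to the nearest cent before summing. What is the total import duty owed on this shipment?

Line 1 (9059.97.53, Meron, 2,939 kg, ¥238,852.53):
Base rate for 9059.97.53 is 11% + ¥3.60/kg.
9059.97.53 has an FTA preferential rate, but origin Meron is not Casos; base rate stands.
Additional duty on 9059.97.53 from Meron: +24.9%. Applied ad valorem rate: 11% + 24.9% = 35.9%.
Duty = ¥238,852.53 × 35.9% + 2,939 × ¥3.60 = ¥96,328.46.
Line 2 (8962.53.74, Astune, 1,324 pairs, ¥156,986.68):
Base rate for 8962.53.74 is 28.5%.
Duty = ¥156,986.68 × 28.5% = ¥44,741.20.
Total = ¥96,328.46 + ¥44,741.20 = ¥141,069.66.

¥141,069.66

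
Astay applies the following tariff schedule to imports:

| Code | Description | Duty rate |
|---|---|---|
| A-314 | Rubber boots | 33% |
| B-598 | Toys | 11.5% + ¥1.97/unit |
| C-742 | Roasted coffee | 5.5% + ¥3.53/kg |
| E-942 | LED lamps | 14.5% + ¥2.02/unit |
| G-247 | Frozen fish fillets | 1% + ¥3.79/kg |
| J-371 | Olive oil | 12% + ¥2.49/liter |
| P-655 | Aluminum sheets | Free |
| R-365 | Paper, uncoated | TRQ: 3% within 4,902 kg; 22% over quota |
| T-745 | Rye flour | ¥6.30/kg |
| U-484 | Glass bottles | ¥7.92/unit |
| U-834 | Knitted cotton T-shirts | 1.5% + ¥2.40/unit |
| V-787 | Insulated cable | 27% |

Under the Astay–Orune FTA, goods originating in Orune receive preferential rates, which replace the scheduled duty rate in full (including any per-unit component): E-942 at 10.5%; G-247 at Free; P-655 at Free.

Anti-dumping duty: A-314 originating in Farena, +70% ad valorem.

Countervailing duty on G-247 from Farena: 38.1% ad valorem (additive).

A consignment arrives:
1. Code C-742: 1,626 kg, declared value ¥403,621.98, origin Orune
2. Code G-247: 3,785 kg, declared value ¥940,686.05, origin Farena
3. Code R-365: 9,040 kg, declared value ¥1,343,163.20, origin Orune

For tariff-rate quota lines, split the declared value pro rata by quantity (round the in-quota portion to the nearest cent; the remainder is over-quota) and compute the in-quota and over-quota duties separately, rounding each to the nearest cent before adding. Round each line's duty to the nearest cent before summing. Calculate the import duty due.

¥567,203.85

Line 1 (C-742, Orune, 1,626 kg, ¥403,621.98):
Base rate for C-742 is 5.5% + ¥3.53/kg.
Origin Orune is the FTA partner but C-742 is not on the preference list; base rate stands.
Duty = ¥403,621.98 × 5.5% + 1,626 × ¥3.53 = ¥27,938.99.
Line 2 (G-247, Farena, 3,785 kg, ¥940,686.05):
Base rate for G-247 is 1% + ¥3.79/kg.
G-247 has an FTA preferential rate, but origin Farena is not Orune; base rate stands.
Additional duty on G-247 from Farena: +38.1%. Applied ad valorem rate: 1% + 38.1% = 39.1%.
Duty = ¥940,686.05 × 39.1% + 3,785 × ¥3.79 = ¥382,153.40.
Line 3 (R-365, Orune, 9,040 kg, ¥1,343,163.20):
Code R-365 is under a tariff-rate quota (threshold 4,902 kg). In-quota: 4,902 kg at 3%; over-quota: 4,138 kg at 22%.
Pro-rata value split: in-quota = ¥1,343,163.20 × 4,902/9,040 = ¥728,339.16; over-quota = ¥1,343,163.20 − ¥728,339.16 = ¥614,824.04.
In-quota duty = ¥728,339.16 × 3% = ¥21,850.17. Over-quota duty = ¥614,824.04 × 22% = ¥135,261.29.
Line duty = ¥21,850.17 + ¥135,261.29 = ¥157,111.46.
Total = ¥27,938.99 + ¥382,153.40 + ¥157,111.46 = ¥567,203.85.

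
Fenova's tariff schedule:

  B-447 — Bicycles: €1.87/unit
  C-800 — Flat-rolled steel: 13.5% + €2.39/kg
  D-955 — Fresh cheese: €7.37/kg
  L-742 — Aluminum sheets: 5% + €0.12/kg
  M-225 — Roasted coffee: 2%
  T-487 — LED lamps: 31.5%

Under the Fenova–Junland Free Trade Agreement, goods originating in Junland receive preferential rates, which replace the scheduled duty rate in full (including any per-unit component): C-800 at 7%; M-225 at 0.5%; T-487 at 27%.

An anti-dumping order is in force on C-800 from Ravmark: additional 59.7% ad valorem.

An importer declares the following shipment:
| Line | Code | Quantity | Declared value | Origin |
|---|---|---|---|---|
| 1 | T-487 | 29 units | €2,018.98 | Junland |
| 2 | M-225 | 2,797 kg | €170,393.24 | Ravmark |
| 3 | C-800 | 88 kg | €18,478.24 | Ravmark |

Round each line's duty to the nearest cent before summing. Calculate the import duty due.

Line 1 (T-487, Junland, 29 units, €2,018.98):
Base rate for T-487 is 31.5%.
Origin Junland qualifies under the Fenova–Junland agreement and T-487 is covered: preferential rate 27% applies instead.
Duty = €2,018.98 × 27% = €545.12.
Line 2 (M-225, Ravmark, 2,797 kg, €170,393.24):
Base rate for M-225 is 2%.
M-225 has an FTA preferential rate, but origin Ravmark is not Junland; base rate stands.
Duty = €170,393.24 × 2% = €3,407.86.
Line 3 (C-800, Ravmark, 88 kg, €18,478.24):
Base rate for C-800 is 13.5% + €2.39/kg.
C-800 has an FTA preferential rate, but origin Ravmark is not Junland; base rate stands.
Additional duty on C-800 from Ravmark: +59.7%. Applied ad valorem rate: 13.5% + 59.7% = 73.2%.
Duty = €18,478.24 × 73.2% + 88 × €2.39 = €13,736.39.
Total = €545.12 + €3,407.86 + €13,736.39 = €17,689.37.

€17,689.37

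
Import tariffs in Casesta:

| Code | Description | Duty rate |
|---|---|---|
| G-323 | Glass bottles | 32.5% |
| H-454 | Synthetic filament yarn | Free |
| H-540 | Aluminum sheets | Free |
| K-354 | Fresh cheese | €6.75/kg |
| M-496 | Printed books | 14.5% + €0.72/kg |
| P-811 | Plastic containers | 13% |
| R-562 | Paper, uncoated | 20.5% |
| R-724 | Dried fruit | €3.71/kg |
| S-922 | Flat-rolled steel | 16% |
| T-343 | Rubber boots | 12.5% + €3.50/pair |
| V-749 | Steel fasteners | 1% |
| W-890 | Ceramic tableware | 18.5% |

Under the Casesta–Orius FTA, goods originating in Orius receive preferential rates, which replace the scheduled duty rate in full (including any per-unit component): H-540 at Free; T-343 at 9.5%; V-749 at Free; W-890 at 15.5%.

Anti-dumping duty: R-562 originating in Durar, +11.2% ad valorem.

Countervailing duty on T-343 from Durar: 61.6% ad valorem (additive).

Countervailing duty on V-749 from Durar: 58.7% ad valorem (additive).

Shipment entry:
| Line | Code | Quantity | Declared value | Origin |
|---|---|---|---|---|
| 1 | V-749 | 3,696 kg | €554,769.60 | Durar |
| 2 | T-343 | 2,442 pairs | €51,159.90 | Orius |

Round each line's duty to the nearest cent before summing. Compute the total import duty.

Line 1 (V-749, Durar, 3,696 kg, €554,769.60):
Base rate for V-749 is 1%.
V-749 has an FTA preferential rate, but origin Durar is not Orius; base rate stands.
Additional duty on V-749 from Durar: +58.7%. Applied ad valorem rate: 1% + 58.7% = 59.7%.
Duty = €554,769.60 × 59.7% = €331,197.45.
Line 2 (T-343, Orius, 2,442 pairs, €51,159.90):
Base rate for T-343 is 12.5% + €3.50/pair.
Origin Orius qualifies under the Casesta–Orius agreement and T-343 is covered: preferential rate 9.5% applies instead.
The additional-duty order on T-343 targets Durar, not Orius; it does not apply.
Duty = €51,159.90 × 9.5% = €4,860.19.
Total = €331,197.45 + €4,860.19 = €336,057.64.

€336,057.64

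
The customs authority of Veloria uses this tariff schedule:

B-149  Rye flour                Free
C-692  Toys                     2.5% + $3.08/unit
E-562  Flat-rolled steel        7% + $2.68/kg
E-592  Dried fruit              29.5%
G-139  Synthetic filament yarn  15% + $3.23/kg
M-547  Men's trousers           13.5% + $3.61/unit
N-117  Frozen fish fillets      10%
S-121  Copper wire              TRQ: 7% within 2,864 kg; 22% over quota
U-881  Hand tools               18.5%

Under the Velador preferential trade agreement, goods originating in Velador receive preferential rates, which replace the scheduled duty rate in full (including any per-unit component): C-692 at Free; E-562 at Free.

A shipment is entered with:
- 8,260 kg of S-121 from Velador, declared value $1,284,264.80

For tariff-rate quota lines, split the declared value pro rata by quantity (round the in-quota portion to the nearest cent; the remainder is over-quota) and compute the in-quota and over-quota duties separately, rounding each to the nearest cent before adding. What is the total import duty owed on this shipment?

Line 1 (S-121, Velador, 8,260 kg, $1,284,264.80):
Code S-121 is under a tariff-rate quota (threshold 2,864 kg). In-quota: 2,864 kg at 7%; over-quota: 5,396 kg at 22%.
Pro-rata value split: in-quota = $1,284,264.80 × 2,864/8,260 = $445,294.72; over-quota = $1,284,264.80 − $445,294.72 = $838,970.08.
In-quota duty = $445,294.72 × 7% = $31,170.63. Over-quota duty = $838,970.08 × 22% = $184,573.42.
Line duty = $31,170.63 + $184,573.42 = $215,744.05.

$215,744.05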